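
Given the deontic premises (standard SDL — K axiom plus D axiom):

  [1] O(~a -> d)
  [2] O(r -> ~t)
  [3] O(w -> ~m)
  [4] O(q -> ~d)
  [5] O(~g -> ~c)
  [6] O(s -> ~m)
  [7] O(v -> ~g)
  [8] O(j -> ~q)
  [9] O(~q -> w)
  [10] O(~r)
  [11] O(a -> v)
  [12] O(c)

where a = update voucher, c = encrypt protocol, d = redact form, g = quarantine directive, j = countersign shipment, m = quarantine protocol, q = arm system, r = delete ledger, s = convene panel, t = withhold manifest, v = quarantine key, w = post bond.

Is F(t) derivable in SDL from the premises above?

No

Premise 2 is O(r -> ~t), but O(r) is not derivable from the premises, so it does not yield O(~t).
No other premise forces O(~t). An ideal world satisfying every premise can still have t true, so F(t) is not derivable.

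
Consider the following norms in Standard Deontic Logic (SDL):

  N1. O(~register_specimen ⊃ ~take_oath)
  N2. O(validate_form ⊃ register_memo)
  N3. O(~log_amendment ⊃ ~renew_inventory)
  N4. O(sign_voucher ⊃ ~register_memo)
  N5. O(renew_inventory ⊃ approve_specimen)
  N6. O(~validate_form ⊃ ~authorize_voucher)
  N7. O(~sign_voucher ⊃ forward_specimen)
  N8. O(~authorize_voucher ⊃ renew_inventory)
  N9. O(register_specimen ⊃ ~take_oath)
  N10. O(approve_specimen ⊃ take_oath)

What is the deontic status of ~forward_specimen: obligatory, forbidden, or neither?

Forbidden

Premises 9 and 1 cover both cases: O(register_specimen ⊃ ~take_oath) and O(~register_specimen ⊃ ~take_oath). Since register_specimen ∨ ~register_specimen is a tautology, O(~take_oath) follows.
Premise 10, O(approve_specimen ⊃ take_oath), contraposes to O(~take_oath ⊃ ~approve_specimen); with O(~take_oath) we get O(~approve_specimen).
Premise 5 is O(renew_inventory ⊃ approve_specimen); contrapositively O(~approve_specimen ⊃ ~renew_inventory). Since O(~approve_specimen) holds, K gives O(~renew_inventory).
The contrapositive of premise 8 (O(~authorize_voucher ⊃ renew_inventory)) is O(~renew_inventory ⊃ authorize_voucher), and O(~renew_inventory) is already established, so O(authorize_voucher).
Premise 6 is O(~validate_form ⊃ ~authorize_voucher); contrapositively O(authorize_voucher ⊃ validate_form). Since O(authorize_voucher) holds, K gives O(validate_form).
Premise 2 is O(validate_form ⊃ register_memo); since O(validate_form), deontic closure gives O(register_memo).
The contrapositive of premise 4 (O(sign_voucher ⊃ ~register_memo)) is O(register_memo ⊃ ~sign_voucher), and O(register_memo) is already established, so O(~sign_voucher).
Premise 7 is O(~sign_voucher ⊃ forward_specimen); since O(~sign_voucher), deontic closure gives O(forward_specimen).
Premise 3 does not contribute to this derivation.
Thus O(forward_specimen), which is F(~forward_specimen): ~forward_specimen is forbidden.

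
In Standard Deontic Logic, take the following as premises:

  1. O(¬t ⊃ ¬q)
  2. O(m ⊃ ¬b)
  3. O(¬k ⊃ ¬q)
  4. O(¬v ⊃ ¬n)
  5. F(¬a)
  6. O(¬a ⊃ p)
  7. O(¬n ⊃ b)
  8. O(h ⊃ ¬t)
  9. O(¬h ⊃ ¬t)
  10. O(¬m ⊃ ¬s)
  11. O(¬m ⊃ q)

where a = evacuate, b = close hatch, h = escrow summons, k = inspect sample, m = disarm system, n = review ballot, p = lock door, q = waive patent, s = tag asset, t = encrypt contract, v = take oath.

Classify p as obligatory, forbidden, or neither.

Premise 6 is O(¬a ⊃ p), but O(¬a) is not derivable from the premises, so it does not yield O(p).
No premise or chain of K-axiom applications forces O(p), and none forces O(¬p). So p is neither obligatory nor forbidden under these norms.

Neither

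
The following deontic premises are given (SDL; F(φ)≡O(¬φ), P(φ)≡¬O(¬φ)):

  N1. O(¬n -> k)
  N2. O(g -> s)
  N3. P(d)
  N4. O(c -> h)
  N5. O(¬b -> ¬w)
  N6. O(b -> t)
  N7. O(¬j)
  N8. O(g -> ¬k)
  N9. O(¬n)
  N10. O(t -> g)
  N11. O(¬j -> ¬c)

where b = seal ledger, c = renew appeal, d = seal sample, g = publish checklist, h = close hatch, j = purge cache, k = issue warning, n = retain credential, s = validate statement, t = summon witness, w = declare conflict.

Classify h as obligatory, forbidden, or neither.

Neither

Premise 4 is O(c -> h), but O(c) is not derivable from the premises, so it does not yield O(h).
No premise or chain of K-axiom applications forces O(h), and none forces O(¬h). So h is neither obligatory nor forbidden under these norms.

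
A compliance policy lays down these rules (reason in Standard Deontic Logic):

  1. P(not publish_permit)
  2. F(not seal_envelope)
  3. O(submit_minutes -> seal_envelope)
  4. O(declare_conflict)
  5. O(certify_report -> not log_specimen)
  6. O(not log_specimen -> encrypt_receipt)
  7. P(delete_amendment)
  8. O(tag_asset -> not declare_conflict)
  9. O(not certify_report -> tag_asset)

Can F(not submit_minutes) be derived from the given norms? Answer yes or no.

Premise 3 is O(submit_minutes -> seal_envelope); even if O(seal_envelope) held, inferring O(submit_minutes) would be affirming the consequent — invalid.
No other premise forces O(submit_minutes). An ideal world satisfying every premise can still have not submit_minutes true, so F(not submit_minutes) is not derivable.

No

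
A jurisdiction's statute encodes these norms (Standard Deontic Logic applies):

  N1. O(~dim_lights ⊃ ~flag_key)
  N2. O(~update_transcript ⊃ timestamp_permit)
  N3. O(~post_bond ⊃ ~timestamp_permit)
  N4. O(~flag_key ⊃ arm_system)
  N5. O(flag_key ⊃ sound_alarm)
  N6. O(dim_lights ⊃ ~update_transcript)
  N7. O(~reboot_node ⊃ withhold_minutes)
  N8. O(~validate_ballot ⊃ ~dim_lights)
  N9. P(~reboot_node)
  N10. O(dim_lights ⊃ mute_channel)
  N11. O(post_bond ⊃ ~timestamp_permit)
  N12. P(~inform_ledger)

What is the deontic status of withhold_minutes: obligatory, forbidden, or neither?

Premise 7 is O(~reboot_node ⊃ withhold_minutes), but O(~reboot_node) is not derivable from the premises (the permission P(~reboot_node) asserts only ~O(reboot_node), not O(~reboot_node)), so it does not yield O(withhold_minutes).
No premise or chain of K-axiom applications forces O(withhold_minutes), and none forces O(~withhold_minutes). So withhold_minutes is neither obligatory nor forbidden under these norms.

Neither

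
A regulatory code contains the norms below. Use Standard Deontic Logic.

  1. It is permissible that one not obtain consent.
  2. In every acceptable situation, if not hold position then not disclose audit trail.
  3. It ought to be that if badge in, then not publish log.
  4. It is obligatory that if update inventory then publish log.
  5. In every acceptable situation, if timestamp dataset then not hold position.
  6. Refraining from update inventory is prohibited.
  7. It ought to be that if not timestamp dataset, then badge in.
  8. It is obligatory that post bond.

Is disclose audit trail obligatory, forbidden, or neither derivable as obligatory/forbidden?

Premise 6 is F(¬update_inventory), i.e. O(update_inventory).
Applying K to premise 4 (O(update_inventory → publish_log)) and O(update_inventory) yields O(publish_log).
The contrapositive of premise 3 (O(badge_in → ¬publish_log)) is O(publish_log → ¬badge_in), and O(publish_log) is already established, so O(¬badge_in).
The contrapositive of premise 7 (O(¬timestamp_dataset → badge_in)) is O(¬badge_in → timestamp_dataset), and O(¬badge_in) is already established, so O(timestamp_dataset).
Premise 5 is O(timestamp_dataset → ¬hold_position); since O(timestamp_dataset), deontic closure gives O(¬hold_position).
From O(¬hold_position) and premise 2, O(¬hold_position → ¬disclose_audit_trail), we obtain O(¬disclose_audit_trail).
Premises 1, 8 do not contribute to this derivation.
Thus O(¬disclose_audit_trail), which is F(disclose_audit_trail): disclose_audit_trail is forbidden.

Forbidden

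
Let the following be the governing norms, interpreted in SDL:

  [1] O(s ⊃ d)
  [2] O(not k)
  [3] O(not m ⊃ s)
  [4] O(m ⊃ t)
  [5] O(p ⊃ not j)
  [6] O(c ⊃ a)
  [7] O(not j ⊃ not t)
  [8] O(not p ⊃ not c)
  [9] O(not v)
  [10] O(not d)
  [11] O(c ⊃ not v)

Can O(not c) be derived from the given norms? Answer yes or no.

Yes

Premise 10 gives O(not d).
The contrapositive of premise 1 (O(s ⊃ d)) is O(not d ⊃ not s), and O(not d) is already established, so O(not s).
Premise 3, O(not m ⊃ s), contraposes to O(not s ⊃ m); with O(not s) we get O(m).
Applying K to premise 4 (O(m ⊃ t)) and O(m) yields O(t).
The contrapositive of premise 7 (O(not j ⊃ not t)) is O(t ⊃ j), and O(t) is already established, so O(j).
Premise 5 is O(p ⊃ not j); contrapositively O(j ⊃ not p). Since O(j) holds, K gives O(not p).
With premise 8, O(not p ⊃ not c), the K-axiom yields O(not c).
Premises 2, 6, 9, 11 do not contribute to this derivation.
So O(not c) follows.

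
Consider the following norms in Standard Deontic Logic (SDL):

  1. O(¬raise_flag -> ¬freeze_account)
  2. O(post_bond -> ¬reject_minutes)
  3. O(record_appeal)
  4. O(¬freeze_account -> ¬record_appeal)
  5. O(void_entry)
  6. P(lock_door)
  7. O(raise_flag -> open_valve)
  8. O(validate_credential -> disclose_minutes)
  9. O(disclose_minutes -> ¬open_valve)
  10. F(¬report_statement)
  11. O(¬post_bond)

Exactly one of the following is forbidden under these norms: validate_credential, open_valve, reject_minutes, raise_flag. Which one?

validate_credential

Premise 3 gives O(record_appeal).
Premise 4 is O(¬freeze_account -> ¬record_appeal); contrapositively O(record_appeal -> freeze_account). Since O(record_appeal) holds, K gives O(freeze_account).
The contrapositive of premise 1 (O(¬raise_flag -> ¬freeze_account)) is O(freeze_account -> raise_flag), and O(freeze_account) is already established, so O(raise_flag).
Premise 7 is O(raise_flag -> open_valve); since O(raise_flag), deontic closure gives O(open_valve).
Premise 9, O(disclose_minutes -> ¬open_valve), contraposes to O(open_valve -> ¬disclose_minutes); with O(open_valve) we get O(¬disclose_minutes).
Premise 8, O(validate_credential -> disclose_minutes), contraposes to O(¬disclose_minutes -> ¬validate_credential); with O(¬disclose_minutes) we get O(¬validate_credential).
So O(¬validate_credential) holds, i.e. validate_credential is forbidden. None of the other listed options is forbidden under the premises.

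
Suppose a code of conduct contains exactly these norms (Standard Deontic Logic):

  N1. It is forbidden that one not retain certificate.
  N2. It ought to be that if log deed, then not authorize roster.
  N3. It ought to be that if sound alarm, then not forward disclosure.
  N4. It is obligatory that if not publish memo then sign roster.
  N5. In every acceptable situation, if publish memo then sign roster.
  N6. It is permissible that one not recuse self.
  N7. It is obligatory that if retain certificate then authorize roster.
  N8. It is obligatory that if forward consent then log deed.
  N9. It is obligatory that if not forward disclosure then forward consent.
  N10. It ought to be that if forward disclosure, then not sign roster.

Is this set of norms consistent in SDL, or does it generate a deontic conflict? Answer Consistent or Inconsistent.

Inconsistent

Premises 5 and 4 are O(publish_memo → sign_roster) and O(¬publish_memo → sign_roster); every ideal world satisfies publish_memo or ¬publish_memo, so in either case sign_roster holds — hence O(sign_roster).
Premise 10, O(forward_disclosure → ¬sign_roster), contraposes to O(sign_roster → ¬forward_disclosure); with O(sign_roster) we get O(¬forward_disclosure).
Applying K to premise 9 (O(¬forward_disclosure → forward_consent)) and O(¬forward_disclosure) yields O(forward_consent).
With premise 8, O(forward_consent → log_deed), the K-axiom yields O(log_deed).
From O(log_deed) and premise 2, O(log_deed → ¬authorize_roster), we obtain O(¬authorize_roster).
Premise 7, O(retain_certificate → authorize_roster), contraposes to O(¬authorize_roster → ¬retain_certificate); with O(¬authorize_roster) we get O(¬retain_certificate).
However, F(¬retain_certificate) at premise 1 amounts to O(retain_certificate).
We now have both O(¬retain_certificate) and O(retain_certificate) — retain_certificate is simultaneously obligatory and forbidden, violating the D-axiom.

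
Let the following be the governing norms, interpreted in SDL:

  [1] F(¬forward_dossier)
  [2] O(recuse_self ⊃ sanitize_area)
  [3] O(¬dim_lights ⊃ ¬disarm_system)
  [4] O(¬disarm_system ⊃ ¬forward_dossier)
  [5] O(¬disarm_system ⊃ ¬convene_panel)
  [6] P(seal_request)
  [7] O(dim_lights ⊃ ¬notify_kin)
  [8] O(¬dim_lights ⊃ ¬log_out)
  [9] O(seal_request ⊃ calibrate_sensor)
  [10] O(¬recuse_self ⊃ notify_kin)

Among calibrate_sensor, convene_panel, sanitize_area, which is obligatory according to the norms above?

Premise 1 is F(¬forward_dossier), i.e. O(forward_dossier).
The contrapositive of premise 4 (O(¬disarm_system ⊃ ¬forward_dossier)) is O(forward_dossier ⊃ disarm_system), and O(forward_dossier) is already established, so O(disarm_system).
Premise 3, O(¬dim_lights ⊃ ¬disarm_system), contraposes to O(disarm_system ⊃ dim_lights); with O(disarm_system) we get O(dim_lights).
Premise 7 is O(dim_lights ⊃ ¬notify_kin); since O(dim_lights), deontic closure gives O(¬notify_kin).
Premise 10 is O(¬recuse_self ⊃ notify_kin); contrapositively O(¬notify_kin ⊃ recuse_self). Since O(¬notify_kin) holds, K gives O(recuse_self).
Applying K to premise 2 (O(recuse_self ⊃ sanitize_area)) and O(recuse_self) yields O(sanitize_area).
So O(sanitize_area) holds — sanitize_area is obligatory. None of the other listed options is made obligatory by any chain of premises.

sanitize_area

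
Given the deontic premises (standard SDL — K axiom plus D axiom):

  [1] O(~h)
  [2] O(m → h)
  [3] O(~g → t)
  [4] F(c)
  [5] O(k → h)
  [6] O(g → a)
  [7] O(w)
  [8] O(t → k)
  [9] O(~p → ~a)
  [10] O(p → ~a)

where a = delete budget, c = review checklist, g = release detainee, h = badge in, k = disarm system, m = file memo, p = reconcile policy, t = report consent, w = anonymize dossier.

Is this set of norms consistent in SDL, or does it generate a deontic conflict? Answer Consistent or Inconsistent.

Inconsistent

Premises 9 and 10 cover both cases: O(~p → ~a) and O(p → ~a). Since ~p ∨ p is a tautology, O(~a) follows.
The contrapositive of premise 6 (O(g → a)) is O(~a → ~g), and O(~a) is already established, so O(~g).
With premise 3, O(~g → t), the K-axiom yields O(t).
With premise 8, O(t → k), the K-axiom yields O(k).
From O(k) and premise 5, O(k → h), we obtain O(h).
Yet premise 1 states O(~h).
We now have both O(h) and O(~h) — h is simultaneously obligatory and forbidden, violating the D-axiom.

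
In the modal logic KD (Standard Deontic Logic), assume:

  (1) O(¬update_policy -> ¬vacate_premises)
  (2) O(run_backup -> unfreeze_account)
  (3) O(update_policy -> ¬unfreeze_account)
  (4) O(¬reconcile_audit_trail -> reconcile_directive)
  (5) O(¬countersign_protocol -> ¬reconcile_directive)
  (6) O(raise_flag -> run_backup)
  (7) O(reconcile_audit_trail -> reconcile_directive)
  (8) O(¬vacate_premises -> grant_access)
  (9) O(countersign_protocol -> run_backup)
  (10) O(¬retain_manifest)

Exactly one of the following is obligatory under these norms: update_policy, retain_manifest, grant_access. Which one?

grant_access

Premises 4 and 7 cover both cases: O(¬reconcile_audit_trail -> reconcile_directive) and O(reconcile_audit_trail -> reconcile_directive). Since ¬reconcile_audit_trail ∨ reconcile_audit_trail is a tautology, O(reconcile_directive) follows.
Premise 5, O(¬countersign_protocol -> ¬reconcile_directive), contraposes to O(reconcile_directive -> countersign_protocol); with O(reconcile_directive) we get O(countersign_protocol).
Premise 9 is O(countersign_protocol -> run_backup); since O(countersign_protocol), deontic closure gives O(run_backup).
From O(run_backup) and premise 2, O(run_backup -> unfreeze_account), we obtain O(unfreeze_account).
The contrapositive of premise 3 (O(update_policy -> ¬unfreeze_account)) is O(unfreeze_account -> ¬update_policy), and O(unfreeze_account) is already established, so O(¬update_policy).
Applying K to premise 1 (O(¬update_policy -> ¬vacate_premises)) and O(¬update_policy) yields O(¬vacate_premises).
Premise 8 is O(¬vacate_premises -> grant_access); since O(¬vacate_premises), deontic closure gives O(grant_access).
So O(grant_access) holds — grant_access is obligatory. None of the other listed options is made obligatory by any chain of premises.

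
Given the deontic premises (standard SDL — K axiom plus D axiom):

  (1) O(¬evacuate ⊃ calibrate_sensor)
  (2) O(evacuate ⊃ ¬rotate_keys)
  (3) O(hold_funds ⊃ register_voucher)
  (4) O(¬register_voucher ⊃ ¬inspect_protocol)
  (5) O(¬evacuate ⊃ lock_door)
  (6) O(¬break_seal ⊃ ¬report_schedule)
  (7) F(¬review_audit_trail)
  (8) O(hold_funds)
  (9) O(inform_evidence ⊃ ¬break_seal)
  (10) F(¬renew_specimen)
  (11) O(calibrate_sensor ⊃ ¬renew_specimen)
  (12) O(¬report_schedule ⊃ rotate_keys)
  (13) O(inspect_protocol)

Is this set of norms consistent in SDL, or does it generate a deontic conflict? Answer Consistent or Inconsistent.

Premise 4 is O(¬register_voucher ⊃ ¬inspect_protocol), but O(¬register_voucher) is not derivable from the premises, so it does not yield O(¬inspect_protocol).
So O(¬inspect_protocol) is not derivable, and the apparent clash with O(inspect_protocol) does not arise.
A world satisfying every obligation exists (e.g. break_seal=true, calibrate_sensor=false, evacuate=true, hold_funds=true, inform_evidence=false, inspect_protocol=true, lock_door=false, register_voucher=true, renew_specimen=true, report_schedule=true, review_audit_trail=true, rotate_keys=false); no atom is both obligatory and forbidden, so the set is consistent.

Consistent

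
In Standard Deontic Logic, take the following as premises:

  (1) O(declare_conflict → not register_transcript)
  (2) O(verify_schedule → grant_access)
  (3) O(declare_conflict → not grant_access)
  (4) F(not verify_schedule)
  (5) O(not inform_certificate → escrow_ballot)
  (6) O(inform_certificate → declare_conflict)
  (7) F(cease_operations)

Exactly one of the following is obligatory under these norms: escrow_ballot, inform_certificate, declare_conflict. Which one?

F(not verify_schedule) at premise 4 means O(verify_schedule).
With premise 2, O(verify_schedule → grant_access), the K-axiom yields O(grant_access).
Premise 3, O(declare_conflict → not grant_access), contraposes to O(grant_access → not declare_conflict); with O(grant_access) we get O(not declare_conflict).
Premise 6 is O(inform_certificate → declare_conflict); contrapositively O(not declare_conflict → not inform_certificate). Since O(not declare_conflict) holds, K gives O(not inform_certificate).
From O(not inform_certificate) and premise 5, O(not inform_certificate → escrow_ballot), we obtain O(escrow_ballot).
So O(escrow_ballot) holds — escrow_ballot is obligatory. None of the other listed options is made obligatory by any chain of premises.

escrow_ballot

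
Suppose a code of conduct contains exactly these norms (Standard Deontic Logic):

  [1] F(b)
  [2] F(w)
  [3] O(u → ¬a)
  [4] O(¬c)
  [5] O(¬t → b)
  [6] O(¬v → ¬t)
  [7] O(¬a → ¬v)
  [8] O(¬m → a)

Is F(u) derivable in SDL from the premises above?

Premise 1 is F(b), i.e. O(¬b).
Premise 5, O(¬t → b), contraposes to O(¬b → t); with O(¬b) we get O(t).
Premise 6, O(¬v → ¬t), contraposes to O(t → v); with O(t) we get O(v).
Premise 7 is O(¬a → ¬v); contrapositively O(v → a). Since O(v) holds, K gives O(a).
Premise 3 is O(u → ¬a); contrapositively O(a → ¬u). Since O(a) holds, K gives O(¬u).
Premises 2, 4, 8 do not contribute to this derivation.
So O(¬u) holds, i.e. F(u). The claim follows.

Yes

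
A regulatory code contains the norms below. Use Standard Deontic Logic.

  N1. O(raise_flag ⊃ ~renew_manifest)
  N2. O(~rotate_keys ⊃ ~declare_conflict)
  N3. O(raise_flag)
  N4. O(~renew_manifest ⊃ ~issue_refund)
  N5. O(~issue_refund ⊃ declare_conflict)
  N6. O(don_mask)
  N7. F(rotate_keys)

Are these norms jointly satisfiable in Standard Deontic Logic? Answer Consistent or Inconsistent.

Premise 3 gives O(raise_flag).
With premise 1, O(raise_flag ⊃ ~renew_manifest), the K-axiom yields O(~renew_manifest).
Applying K to premise 4 (O(~renew_manifest ⊃ ~issue_refund)) and O(~renew_manifest) yields O(~issue_refund).
Applying K to premise 5 (O(~issue_refund ⊃ declare_conflict)) and O(~issue_refund) yields O(declare_conflict).
Premise 2 is O(~rotate_keys ⊃ ~declare_conflict); contrapositively O(declare_conflict ⊃ rotate_keys). Since O(declare_conflict) holds, K gives O(rotate_keys).
Yet premise 7 is F(rotate_keys), i.e. O(~rotate_keys).
We now have both O(rotate_keys) and O(~rotate_keys) — rotate_keys is simultaneously obligatory and forbidden, violating the D-axiom.

Inconsistent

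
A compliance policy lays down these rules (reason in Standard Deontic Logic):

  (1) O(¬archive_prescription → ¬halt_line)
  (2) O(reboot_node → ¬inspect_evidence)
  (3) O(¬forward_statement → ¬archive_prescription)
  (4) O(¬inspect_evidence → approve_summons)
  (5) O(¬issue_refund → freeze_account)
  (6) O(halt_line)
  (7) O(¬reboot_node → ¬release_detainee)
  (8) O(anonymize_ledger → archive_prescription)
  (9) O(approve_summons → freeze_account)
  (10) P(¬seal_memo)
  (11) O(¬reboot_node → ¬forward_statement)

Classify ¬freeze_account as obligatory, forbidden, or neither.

Forbidden

From premise 6 we have O(halt_line).
Premise 1 is O(¬archive_prescription → ¬halt_line); contrapositively O(halt_line → archive_prescription). Since O(halt_line) holds, K gives O(archive_prescription).
Premise 3, O(¬forward_statement → ¬archive_prescription), contraposes to O(archive_prescription → forward_statement); with O(archive_prescription) we get O(forward_statement).
Premise 11, O(¬reboot_node → ¬forward_statement), contraposes to O(forward_statement → reboot_node); with O(forward_statement) we get O(reboot_node).
Applying K to premise 2 (O(reboot_node → ¬inspect_evidence)) and O(reboot_node) yields O(¬inspect_evidence).
Premise 4 is O(¬inspect_evidence → approve_summons); since O(¬inspect_evidence), deontic closure gives O(approve_summons).
Premise 9 is O(approve_summons → freeze_account); since O(approve_summons), deontic closure gives O(freeze_account).
Premises 5, 7, 8, 10 do not contribute to this derivation.
Thus O(freeze_account), which is F(¬freeze_account): ¬freeze_account is forbidden.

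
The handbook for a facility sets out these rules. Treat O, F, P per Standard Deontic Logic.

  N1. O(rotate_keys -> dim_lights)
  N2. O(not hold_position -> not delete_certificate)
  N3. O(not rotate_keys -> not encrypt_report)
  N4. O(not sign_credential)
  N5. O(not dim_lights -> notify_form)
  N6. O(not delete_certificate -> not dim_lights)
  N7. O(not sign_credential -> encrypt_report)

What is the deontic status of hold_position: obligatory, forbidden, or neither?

Obligatory

Premise 4 gives O(not sign_credential).
Premise 7 is O(not sign_credential -> encrypt_report); since O(not sign_credential), deontic closure gives O(encrypt_report).
The contrapositive of premise 3 (O(not rotate_keys -> not encrypt_report)) is O(encrypt_report -> rotate_keys), and O(encrypt_report) is already established, so O(rotate_keys).
Applying K to premise 1 (O(rotate_keys -> dim_lights)) and O(rotate_keys) yields O(dim_lights).
Premise 6, O(not delete_certificate -> not dim_lights), contraposes to O(dim_lights -> delete_certificate); with O(dim_lights) we get O(delete_certificate).
Premise 2, O(not hold_position -> not delete_certificate), contraposes to O(delete_certificate -> hold_position); with O(delete_certificate) we get O(hold_position).
Premise 5 does not contribute to this derivation.
Hence hold_position is obligatory.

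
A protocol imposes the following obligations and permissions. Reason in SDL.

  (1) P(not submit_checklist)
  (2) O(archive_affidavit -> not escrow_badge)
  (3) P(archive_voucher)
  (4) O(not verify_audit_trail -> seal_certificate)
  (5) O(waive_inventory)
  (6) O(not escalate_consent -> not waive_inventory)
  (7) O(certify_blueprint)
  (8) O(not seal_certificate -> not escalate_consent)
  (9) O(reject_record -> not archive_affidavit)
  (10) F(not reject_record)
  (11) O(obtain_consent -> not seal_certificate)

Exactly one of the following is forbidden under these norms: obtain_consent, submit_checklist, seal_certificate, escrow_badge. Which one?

From premise 5 we have O(waive_inventory).
Premise 6 is O(not escalate_consent -> not waive_inventory); contrapositively O(waive_inventory -> escalate_consent). Since O(waive_inventory) holds, K gives O(escalate_consent).
Premise 8, O(not seal_certificate -> not escalate_consent), contraposes to O(escalate_consent -> seal_certificate); with O(escalate_consent) we get O(seal_certificate).
The contrapositive of premise 11 (O(obtain_consent -> not seal_certificate)) is O(seal_certificate -> not obtain_consent), and O(seal_certificate) is already established, so O(not obtain_consent).
So O(not obtain_consent) holds, i.e. obtain_consent is forbidden. None of the other listed options is forbidden under the premises.

obtain_consent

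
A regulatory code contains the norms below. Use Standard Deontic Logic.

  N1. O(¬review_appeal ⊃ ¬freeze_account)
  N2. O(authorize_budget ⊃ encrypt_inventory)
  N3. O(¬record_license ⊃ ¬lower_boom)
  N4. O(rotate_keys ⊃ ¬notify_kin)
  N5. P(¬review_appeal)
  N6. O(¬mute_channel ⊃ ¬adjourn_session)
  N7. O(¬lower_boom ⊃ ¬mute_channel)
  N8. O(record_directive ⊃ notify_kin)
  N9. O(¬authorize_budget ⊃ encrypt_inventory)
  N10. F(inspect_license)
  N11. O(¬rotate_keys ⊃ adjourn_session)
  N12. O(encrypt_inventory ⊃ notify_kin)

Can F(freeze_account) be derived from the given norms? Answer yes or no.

No

Premise 1 is O(¬review_appeal ⊃ ¬freeze_account), but O(¬review_appeal) is not derivable from the premises (the permission P(¬review_appeal) asserts only ¬O(review_appeal), not O(¬review_appeal)), so it does not yield O(¬freeze_account).
No other premise forces O(¬freeze_account). An ideal world satisfying every premise can still have freeze_account true, so F(freeze_account) is not derivable.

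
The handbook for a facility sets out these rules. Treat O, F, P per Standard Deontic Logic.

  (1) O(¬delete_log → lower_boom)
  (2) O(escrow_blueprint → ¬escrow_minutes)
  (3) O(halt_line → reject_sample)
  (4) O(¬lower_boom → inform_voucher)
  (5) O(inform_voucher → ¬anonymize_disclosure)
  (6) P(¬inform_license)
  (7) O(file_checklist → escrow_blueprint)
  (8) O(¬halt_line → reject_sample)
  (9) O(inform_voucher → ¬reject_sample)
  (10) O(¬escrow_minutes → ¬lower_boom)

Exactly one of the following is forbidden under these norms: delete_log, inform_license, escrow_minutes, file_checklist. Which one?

Premises 8 and 3 cover both cases: O(¬halt_line → reject_sample) and O(halt_line → reject_sample). Since ¬halt_line ∨ halt_line is a tautology, O(reject_sample) follows.
The contrapositive of premise 9 (O(inform_voucher → ¬reject_sample)) is O(reject_sample → ¬inform_voucher), and O(reject_sample) is already established, so O(¬inform_voucher).
The contrapositive of premise 4 (O(¬lower_boom → inform_voucher)) is O(¬inform_voucher → lower_boom), and O(¬inform_voucher) is already established, so O(lower_boom).
The contrapositive of premise 10 (O(¬escrow_minutes → ¬lower_boom)) is O(lower_boom → escrow_minutes), and O(lower_boom) is already established, so O(escrow_minutes).
Premise 2, O(escrow_blueprint → ¬escrow_minutes), contraposes to O(escrow_minutes → ¬escrow_blueprint); with O(escrow_minutes) we get O(¬escrow_blueprint).
Premise 7 is O(file_checklist → escrow_blueprint); contrapositively O(¬escrow_blueprint → ¬file_checklist). Since O(¬escrow_blueprint) holds, K gives O(¬file_checklist).
So O(¬file_checklist) holds, i.e. file_checklist is forbidden. None of the other listed options is forbidden under the premises.

file_checklist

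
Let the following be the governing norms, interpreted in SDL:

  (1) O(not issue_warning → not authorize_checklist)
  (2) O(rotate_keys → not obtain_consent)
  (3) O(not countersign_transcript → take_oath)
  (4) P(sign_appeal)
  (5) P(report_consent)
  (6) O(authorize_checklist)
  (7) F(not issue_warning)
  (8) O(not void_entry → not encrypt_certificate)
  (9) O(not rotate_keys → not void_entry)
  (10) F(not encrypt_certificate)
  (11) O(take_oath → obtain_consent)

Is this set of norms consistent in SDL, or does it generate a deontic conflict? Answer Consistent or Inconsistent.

Consistent

Premise 1 is O(not issue_warning → not authorize_checklist), but O(not issue_warning) is not derivable from the premises, so it does not yield O(not authorize_checklist).
So O(not authorize_checklist) is not derivable, and the apparent clash with O(authorize_checklist) does not arise.
A world satisfying every obligation exists (e.g. authorize_checklist=true, countersign_transcript=true, encrypt_certificate=true, issue_warning=true, obtain_consent=false, report_consent=false, rotate_keys=true, sign_appeal=false, take_oath=false, void_entry=true); no atom is both obligatory and forbidden, so the set is consistent.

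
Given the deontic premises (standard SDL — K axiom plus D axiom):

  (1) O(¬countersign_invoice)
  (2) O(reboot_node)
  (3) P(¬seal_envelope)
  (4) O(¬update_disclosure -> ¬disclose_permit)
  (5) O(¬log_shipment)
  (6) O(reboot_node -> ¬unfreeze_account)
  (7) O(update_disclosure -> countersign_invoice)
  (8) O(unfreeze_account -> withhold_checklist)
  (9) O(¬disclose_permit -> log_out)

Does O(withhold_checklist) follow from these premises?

No

Premise 8 is O(unfreeze_account -> withhold_checklist), but O(unfreeze_account) is not derivable from the premises, so it does not yield O(withhold_checklist).
No other premise forces O(withhold_checklist). An ideal world satisfying every premise can still have withhold_checklist false, so O(withhold_checklist) is not derivable.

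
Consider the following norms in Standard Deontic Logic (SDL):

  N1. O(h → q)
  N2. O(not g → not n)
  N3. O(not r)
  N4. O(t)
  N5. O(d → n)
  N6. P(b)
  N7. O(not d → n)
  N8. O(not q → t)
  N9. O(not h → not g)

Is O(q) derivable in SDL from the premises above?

Premises 5 and 7 cover both cases: O(d → n) and O(not d → n). Since d ∨ not d is a tautology, O(n) follows.
Premise 2 is O(not g → not n); contrapositively O(n → g). Since O(n) holds, K gives O(g).
The contrapositive of premise 9 (O(not h → not g)) is O(g → h), and O(g) is already established, so O(h).
With premise 1, O(h → q), the K-axiom yields O(q).
Premises 3, 4, 6, 8 do not contribute to this derivation.
So O(q) follows.

Yes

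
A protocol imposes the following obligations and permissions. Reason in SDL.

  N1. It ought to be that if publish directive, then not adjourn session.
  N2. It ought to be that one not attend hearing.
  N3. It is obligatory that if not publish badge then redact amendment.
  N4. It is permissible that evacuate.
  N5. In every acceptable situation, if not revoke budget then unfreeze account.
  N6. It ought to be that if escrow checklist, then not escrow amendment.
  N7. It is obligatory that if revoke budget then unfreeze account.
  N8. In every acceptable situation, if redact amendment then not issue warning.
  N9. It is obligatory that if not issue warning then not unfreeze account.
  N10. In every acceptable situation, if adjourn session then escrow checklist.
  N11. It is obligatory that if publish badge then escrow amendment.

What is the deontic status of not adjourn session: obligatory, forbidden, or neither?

Obligatory

Premises 5 and 7 cover both cases: O(¬revoke_budget → unfreeze_account) and O(revoke_budget → unfreeze_account). Since ¬revoke_budget ∨ revoke_budget is a tautology, O(unfreeze_account) follows.
Premise 9 is O(¬issue_warning → ¬unfreeze_account); contrapositively O(unfreeze_account → issue_warning). Since O(unfreeze_account) holds, K gives O(issue_warning).
Premise 8, O(redact_amendment → ¬issue_warning), contraposes to O(issue_warning → ¬redact_amendment); with O(issue_warning) we get O(¬redact_amendment).
The contrapositive of premise 3 (O(¬publish_badge → redact_amendment)) is O(¬redact_amendment → publish_badge), and O(¬redact_amendment) is already established, so O(publish_badge).
From O(publish_badge) and premise 11, O(publish_badge → escrow_amendment), we obtain O(escrow_amendment).
The contrapositive of premise 6 (O(escrow_checklist → ¬escrow_amendment)) is O(escrow_amendment → ¬escrow_checklist), and O(escrow_amendment) is already established, so O(¬escrow_checklist).
The contrapositive of premise 10 (O(adjourn_session → escrow_checklist)) is O(¬escrow_checklist → ¬adjourn_session), and O(¬escrow_checklist) is already established, so O(¬adjourn_session).
Premises 1, 2, 4 do not contribute to this derivation.
Hence ¬adjourn_session is obligatory.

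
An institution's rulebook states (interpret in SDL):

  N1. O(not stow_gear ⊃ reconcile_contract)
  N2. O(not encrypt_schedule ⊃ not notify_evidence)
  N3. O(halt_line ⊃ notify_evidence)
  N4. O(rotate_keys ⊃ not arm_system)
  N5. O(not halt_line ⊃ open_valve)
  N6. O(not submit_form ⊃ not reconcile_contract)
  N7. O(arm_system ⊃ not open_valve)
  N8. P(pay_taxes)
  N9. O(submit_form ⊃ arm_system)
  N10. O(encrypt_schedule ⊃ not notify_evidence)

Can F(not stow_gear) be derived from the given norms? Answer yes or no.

Yes

Premises 2 and 10 cover both cases: O(not encrypt_schedule ⊃ not notify_evidence) and O(encrypt_schedule ⊃ not notify_evidence). Since not encrypt_schedule ∨ encrypt_schedule is a tautology, O(not notify_evidence) follows.
The contrapositive of premise 3 (O(halt_line ⊃ notify_evidence)) is O(not notify_evidence ⊃ not halt_line), and O(not notify_evidence) is already established, so O(not halt_line).
Premise 5 is O(not halt_line ⊃ open_valve); since O(not halt_line), deontic closure gives O(open_valve).
Premise 7 is O(arm_system ⊃ not open_valve); contrapositively O(open_valve ⊃ not arm_system). Since O(open_valve) holds, K gives O(not arm_system).
Premise 9 is O(submit_form ⊃ arm_system); contrapositively O(not arm_system ⊃ not submit_form). Since O(not arm_system) holds, K gives O(not submit_form).
With premise 6, O(not submit_form ⊃ not reconcile_contract), the K-axiom yields O(not reconcile_contract).
The contrapositive of premise 1 (O(not stow_gear ⊃ reconcile_contract)) is O(not reconcile_contract ⊃ stow_gear), and O(not reconcile_contract) is already established, so O(stow_gear).
Premises 4, 8 do not contribute to this derivation.
So O(stow_gear) holds, i.e. F(not stow_gear). The claim follows.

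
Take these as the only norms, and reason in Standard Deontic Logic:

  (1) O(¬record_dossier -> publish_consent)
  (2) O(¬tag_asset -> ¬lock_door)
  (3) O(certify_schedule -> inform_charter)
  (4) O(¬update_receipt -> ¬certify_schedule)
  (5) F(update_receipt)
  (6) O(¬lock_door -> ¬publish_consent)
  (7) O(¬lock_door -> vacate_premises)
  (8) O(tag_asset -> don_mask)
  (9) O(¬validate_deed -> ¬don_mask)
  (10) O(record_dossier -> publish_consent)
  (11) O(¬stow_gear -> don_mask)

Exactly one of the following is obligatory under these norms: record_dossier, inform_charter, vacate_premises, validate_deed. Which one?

validate_deed

Premises 10 and 1 are O(record_dossier -> publish_consent) and O(¬record_dossier -> publish_consent); every ideal world satisfies record_dossier or ¬record_dossier, so in either case publish_consent holds — hence O(publish_consent).
Premise 6 is O(¬lock_door -> ¬publish_consent); contrapositively O(publish_consent -> lock_door). Since O(publish_consent) holds, K gives O(lock_door).
Premise 2 is O(¬tag_asset -> ¬lock_door); contrapositively O(lock_door -> tag_asset). Since O(lock_door) holds, K gives O(tag_asset).
From O(tag_asset) and premise 8, O(tag_asset -> don_mask), we obtain O(don_mask).
Premise 9 is O(¬validate_deed -> ¬don_mask); contrapositively O(don_mask -> validate_deed). Since O(don_mask) holds, K gives O(validate_deed).
So O(validate_deed) holds — validate_deed is obligatory. None of the other listed options is made obligatory by any chain of premises.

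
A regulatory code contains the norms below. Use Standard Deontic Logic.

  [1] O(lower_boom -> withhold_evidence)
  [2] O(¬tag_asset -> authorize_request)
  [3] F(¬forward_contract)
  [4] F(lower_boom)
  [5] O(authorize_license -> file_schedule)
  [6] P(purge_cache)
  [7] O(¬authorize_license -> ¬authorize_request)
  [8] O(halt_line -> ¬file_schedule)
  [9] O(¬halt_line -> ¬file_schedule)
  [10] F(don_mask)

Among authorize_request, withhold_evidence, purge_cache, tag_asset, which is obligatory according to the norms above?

By case analysis on ¬halt_line: premise 9 gives O(¬halt_line -> ¬file_schedule) and premise 8 gives O(halt_line -> ¬file_schedule), so O(¬file_schedule) either way.
Premise 5, O(authorize_license -> file_schedule), contraposes to O(¬file_schedule -> ¬authorize_license); with O(¬file_schedule) we get O(¬authorize_license).
Premise 7 is O(¬authorize_license -> ¬authorize_request); since O(¬authorize_license), deontic closure gives O(¬authorize_request).
The contrapositive of premise 2 (O(¬tag_asset -> authorize_request)) is O(¬authorize_request -> tag_asset), and O(¬authorize_request) is already established, so O(tag_asset).
So O(tag_asset) holds — tag_asset is obligatory. None of the other listed options is made obligatory by any chain of premises.

tag_asset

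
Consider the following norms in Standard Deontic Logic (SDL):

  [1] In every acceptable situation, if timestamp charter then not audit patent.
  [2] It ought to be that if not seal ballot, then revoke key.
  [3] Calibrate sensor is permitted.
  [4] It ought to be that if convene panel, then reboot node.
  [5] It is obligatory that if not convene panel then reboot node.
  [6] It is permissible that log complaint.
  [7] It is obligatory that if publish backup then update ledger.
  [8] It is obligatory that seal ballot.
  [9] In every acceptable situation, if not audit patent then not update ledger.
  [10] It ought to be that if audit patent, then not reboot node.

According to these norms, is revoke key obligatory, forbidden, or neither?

Neither

Premise 2 is O(¬seal_ballot → revoke_key), but O(¬seal_ballot) is not derivable from the premises, so it does not yield O(revoke_key).
No premise or chain of K-axiom applications forces O(revoke_key), and none forces O(¬revoke_key). So revoke_key is neither obligatory nor forbidden under these norms.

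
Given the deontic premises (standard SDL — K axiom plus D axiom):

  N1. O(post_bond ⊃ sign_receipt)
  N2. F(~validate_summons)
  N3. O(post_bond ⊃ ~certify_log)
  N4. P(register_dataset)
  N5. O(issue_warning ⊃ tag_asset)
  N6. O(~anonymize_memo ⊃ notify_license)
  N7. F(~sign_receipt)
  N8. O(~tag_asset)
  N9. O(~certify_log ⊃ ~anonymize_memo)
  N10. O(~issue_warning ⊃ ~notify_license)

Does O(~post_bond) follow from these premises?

Yes

Premise 8 gives O(~tag_asset).
The contrapositive of premise 5 (O(issue_warning ⊃ tag_asset)) is O(~tag_asset ⊃ ~issue_warning), and O(~tag_asset) is already established, so O(~issue_warning).
Applying K to premise 10 (O(~issue_warning ⊃ ~notify_license)) and O(~issue_warning) yields O(~notify_license).
Premise 6 is O(~anonymize_memo ⊃ notify_license); contrapositively O(~notify_license ⊃ anonymize_memo). Since O(~notify_license) holds, K gives O(anonymize_memo).
Premise 9, O(~certify_log ⊃ ~anonymize_memo), contraposes to O(anonymize_memo ⊃ certify_log); with O(anonymize_memo) we get O(certify_log).
The contrapositive of premise 3 (O(post_bond ⊃ ~certify_log)) is O(certify_log ⊃ ~post_bond), and O(certify_log) is already established, so O(~post_bond).
Premises 1, 2, 4, 7 do not contribute to this derivation.
So O(~post_bond) follows.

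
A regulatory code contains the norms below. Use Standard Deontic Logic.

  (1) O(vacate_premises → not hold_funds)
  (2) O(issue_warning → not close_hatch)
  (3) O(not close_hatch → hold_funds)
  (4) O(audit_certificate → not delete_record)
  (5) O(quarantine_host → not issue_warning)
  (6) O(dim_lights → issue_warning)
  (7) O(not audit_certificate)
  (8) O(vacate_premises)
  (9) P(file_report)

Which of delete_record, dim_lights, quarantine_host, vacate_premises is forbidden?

Premise 8 gives O(vacate_premises).
Premise 1 is O(vacate_premises → not hold_funds); since O(vacate_premises), deontic closure gives O(not hold_funds).
Premise 3 is O(not close_hatch → hold_funds); contrapositively O(not hold_funds → close_hatch). Since O(not hold_funds) holds, K gives O(close_hatch).
Premise 2, O(issue_warning → not close_hatch), contraposes to O(close_hatch → not issue_warning); with O(close_hatch) we get O(not issue_warning).
Premise 6 is O(dim_lights → issue_warning); contrapositively O(not issue_warning → not dim_lights). Since O(not issue_warning) holds, K gives O(not dim_lights).
So O(not dim_lights) holds, i.e. dim_lights is forbidden. None of the other listed options is forbidden under the premises.

dim_lights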